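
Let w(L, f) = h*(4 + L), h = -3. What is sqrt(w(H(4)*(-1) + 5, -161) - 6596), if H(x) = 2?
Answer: I*sqrt(6617) ≈ 81.345*I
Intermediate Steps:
w(L, f) = -12 - 3*L (w(L, f) = -3*(4 + L) = -12 - 3*L)
sqrt(w(H(4)*(-1) + 5, -161) - 6596) = sqrt((-12 - 3*(2*(-1) + 5)) - 6596) = sqrt((-12 - 3*(-2 + 5)) - 6596) = sqrt((-12 - 3*3) - 6596) = sqrt((-12 - 9) - 6596) = sqrt(-21 - 6596) = sqrt(-6617) = I*sqrt(6617)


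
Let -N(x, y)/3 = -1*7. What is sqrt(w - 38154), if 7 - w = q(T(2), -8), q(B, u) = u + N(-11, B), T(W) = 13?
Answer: 12*I*sqrt(265) ≈ 195.35*I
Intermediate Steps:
N(x, y) = 21 (N(x, y) = -(-3)*7 = -3*(-7) = 21)
q(B, u) = 21 + u (q(B, u) = u + 21 = 21 + u)
w = -6 (w = 7 - (21 - 8) = 7 - 1*13 = 7 - 13 = -6)
sqrt(w - 38154) = sqrt(-6 - 38154) = sqrt(-38160) = 12*I*sqrt(265)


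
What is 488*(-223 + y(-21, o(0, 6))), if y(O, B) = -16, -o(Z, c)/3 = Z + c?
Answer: -116632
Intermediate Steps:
o(Z, c) = -3*Z - 3*c (o(Z, c) = -3*(Z + c) = -3*Z - 3*c)
488*(-223 + y(-21, o(0, 6))) = 488*(-223 - 16) = 488*(-239) = -116632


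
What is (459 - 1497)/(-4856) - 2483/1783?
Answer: -5103347/4329124 ≈ -1.1788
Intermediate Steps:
(459 - 1497)/(-4856) - 2483/1783 = -1038*(-1/4856) - 2483*1/1783 = 519/2428 - 2483/1783 = -5103347/4329124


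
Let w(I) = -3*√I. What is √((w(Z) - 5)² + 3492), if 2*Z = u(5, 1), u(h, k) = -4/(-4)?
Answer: √(14086 + 60*√2)/2 ≈ 59.521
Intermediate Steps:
u(h, k) = 1 (u(h, k) = -4*(-¼) = 1)
Z = ½ (Z = (½)*1 = ½ ≈ 0.50000)
√((w(Z) - 5)² + 3492) = √((-3*√2/2 - 5)² + 3492) = √((-5 - 3*√2/2)² + 3492) = √(3492 + (-5 - 3*√2/2)²)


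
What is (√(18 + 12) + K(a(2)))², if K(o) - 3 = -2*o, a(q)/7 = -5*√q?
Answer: (3 + √30 + 70*√2)² ≈ 11550.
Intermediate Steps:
a(q) = -35*√q (a(q) = 7*(-5*√q) = -35*√q)
K(o) = 3 - 2*o
(√(18 + 12) + K(a(2)))² = (√(18 + 12) + (3 - (-70)*√2))² = (√30 + (3 + 70*√2))² = (3 + √30 + 70*√2)²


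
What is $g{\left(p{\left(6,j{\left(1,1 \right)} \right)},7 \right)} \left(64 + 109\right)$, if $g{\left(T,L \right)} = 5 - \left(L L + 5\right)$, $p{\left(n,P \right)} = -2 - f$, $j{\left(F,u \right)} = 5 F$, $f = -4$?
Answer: $-8477$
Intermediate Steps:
$p{\left(n,P \right)} = 2$ ($p{\left(n,P \right)} = -2 - -4 = -2 + 4 = 2$)
$g{\left(T,L \right)} = - L^{2}$ ($g{\left(T,L \right)} = 5 - \left(L^{2} + 5\right) = 5 - \left(5 + L^{2}\right) = - L^{2}$)
$g{\left(p{\left(6,j{\left(1,1 \right)} \right)},7 \right)} \left(64 + 109\right) = - 7^{2} \left(64 + 109\right) = \left(-1\right) 49 \cdot 173 = \left(-49\right) 173 = -8477$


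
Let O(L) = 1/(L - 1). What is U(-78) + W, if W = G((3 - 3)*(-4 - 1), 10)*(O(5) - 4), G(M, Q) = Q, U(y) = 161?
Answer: 247/2 ≈ 123.50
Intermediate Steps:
O(L) = 1/(-1 + L)
W = -75/2 (W = 10*(1/(-1 + 5) - 4) = 10*(1/4 - 4) = 10*(¼ - 4) = 10*(-15/4) = -75/2 ≈ -37.500)
U(-78) + W = 161 - 75/2 = 247/2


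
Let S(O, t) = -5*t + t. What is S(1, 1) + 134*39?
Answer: 5222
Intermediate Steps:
S(O, t) = -4*t
S(1, 1) + 134*39 = -4*1 + 134*39 = -4 + 5226 = 5222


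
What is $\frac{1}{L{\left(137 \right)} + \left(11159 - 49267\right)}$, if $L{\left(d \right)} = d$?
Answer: $- \frac{1}{37971} \approx -2.6336 \cdot 10^{-5}$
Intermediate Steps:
$\frac{1}{L{\left(137 \right)} + \left(11159 - 49267\right)} = \frac{1}{137 + \left(11159 - 49267\right)} = \frac{1}{137 - 38108} = \frac{1}{-37971} = - \frac{1}{37971}$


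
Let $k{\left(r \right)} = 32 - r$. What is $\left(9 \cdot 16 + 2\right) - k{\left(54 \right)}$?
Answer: $168$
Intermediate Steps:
$\left(9 \cdot 16 + 2\right) - k{\left(54 \right)} = \left(9 \cdot 16 + 2\right) - \left(32 - 54\right) = \left(144 + 2\right) - \left(32 - 54\right) = 146 - -22 = 146 + 22 = 168$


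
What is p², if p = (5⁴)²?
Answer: 152587890625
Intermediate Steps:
p = 390625 (p = 625² = 390625)
p² = 390625² = 152587890625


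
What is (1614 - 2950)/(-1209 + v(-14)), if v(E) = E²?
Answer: 1336/1013 ≈ 1.3189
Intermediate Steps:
(1614 - 2950)/(-1209 + v(-14)) = (1614 - 2950)/(-1209 + (-14)²) = -1336/(-1209 + 196) = -1336/(-1013) = -1336*(-1/1013) = 1336/1013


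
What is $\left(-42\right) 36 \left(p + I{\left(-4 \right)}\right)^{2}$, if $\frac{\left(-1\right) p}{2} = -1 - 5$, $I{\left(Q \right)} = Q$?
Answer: $-96768$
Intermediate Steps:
$p = 12$ ($p = - 2 \left(-1 - 5\right) = \left(-2\right) \left(-6\right) = 12$)
$\left(-42\right) 36 \left(p + I{\left(-4 \right)}\right)^{2} = \left(-42\right) 36 \left(12 - 4\right)^{2} = - 1512 \cdot 8^{2} = \left(-1512\right) 64 = -96768$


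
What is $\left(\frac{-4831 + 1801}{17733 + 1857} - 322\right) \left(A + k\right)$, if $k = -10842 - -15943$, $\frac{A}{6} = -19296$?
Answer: $\frac{23282367725}{653} \approx 3.5654 \cdot 10^{7}$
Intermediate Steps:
$A = -115776$ ($A = 6 \left(-19296\right) = -115776$)
$k = 5101$ ($k = -10842 + 15943 = 5101$)
$\left(\frac{-4831 + 1801}{17733 + 1857} - 322\right) \left(A + k\right) = \left(\frac{-4831 + 1801}{17733 + 1857} - 322\right) \left(-115776 + 5101\right) = \left(- \frac{3030}{19590} - 322\right) \left(-110675\right) = \left(\left(-3030\right) \frac{1}{19590} - 322\right) \left(-110675\right) = \left(- \frac{101}{653} - 322\right) \left(-110675\right) = \left(- \frac{210367}{653}\right) \left(-110675\right) = \frac{23282367725}{653}$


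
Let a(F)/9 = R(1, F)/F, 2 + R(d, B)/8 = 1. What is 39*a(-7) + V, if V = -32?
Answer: 2584/7 ≈ 369.14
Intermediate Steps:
R(d, B) = -8 (R(d, B) = -16 + 8*1 = -16 + 8 = -8)
a(F) = -72/F (a(F) = 9*(-8/F) = -72/F)
39*a(-7) + V = 39*(-72/(-7)) - 32 = 39*(-72*(-⅐)) - 32 = 39*(72/7) - 32 = 2808/7 - 32 = 2584/7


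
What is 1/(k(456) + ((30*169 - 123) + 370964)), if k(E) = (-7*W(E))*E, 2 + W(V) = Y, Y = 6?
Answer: 1/363143 ≈ 2.7537e-6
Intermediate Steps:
W(V) = 4 (W(V) = -2 + 6 = 4)
k(E) = -28*E (k(E) = (-7*4)*E = -28*E)
1/(k(456) + ((30*169 - 123) + 370964)) = 1/(-28*456 + ((30*169 - 123) + 370964)) = 1/(-12768 + ((5070 - 123) + 370964)) = 1/(-12768 + (4947 + 370964)) = 1/(-12768 + 375911) = 1/363143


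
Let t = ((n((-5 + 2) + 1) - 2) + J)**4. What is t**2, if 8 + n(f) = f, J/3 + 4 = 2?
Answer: 11019960576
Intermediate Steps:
J = -6 (J = -12 + 3*2 = -12 + 6 = -6)
n(f) = -8 + f
t = 104976 (t = (((-8 + ((-5 + 2) + 1)) - 2) - 6)**4 = (((-8 + (-3 + 1)) - 2) - 6)**4 = (((-8 - 2) - 2) - 6)**4 = ((-10 - 2) - 6)**4 = (-12 - 6)**4 = (-18)**4 = 104976)
t**2 = 104976**2 = 11019960576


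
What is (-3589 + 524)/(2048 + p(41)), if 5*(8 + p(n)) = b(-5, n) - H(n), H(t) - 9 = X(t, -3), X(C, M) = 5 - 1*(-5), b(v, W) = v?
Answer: -15325/10176 ≈ -1.5060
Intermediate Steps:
X(C, M) = 10 (X(C, M) = 5 + 5 = 10)
H(t) = 19 (H(t) = 9 + 10 = 19)
p(n) = -64/5 (p(n) = -8 + (-5 - 1*19)/5 = -8 + (-5 - 19)/5 = -8 + (⅕)*(-24) = -8 - 24/5 = -64/5)
(-3589 + 524)/(2048 + p(41)) = (-3589 + 524)/(2048 - 64/5) = -3065/10176/5 = -3065*5/10176 = -15325/10176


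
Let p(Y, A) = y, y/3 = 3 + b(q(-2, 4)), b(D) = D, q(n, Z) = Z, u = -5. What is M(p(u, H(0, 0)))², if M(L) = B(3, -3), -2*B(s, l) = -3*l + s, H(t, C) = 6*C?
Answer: 36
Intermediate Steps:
y = 21 (y = 3*(3 + 4) = 3*7 = 21)
B(s, l) = -s/2 + 3*l/2 (B(s, l) = -(-3*l + s)/2 = -(s - 3*l)/2 = -s/2 + 3*l/2)
p(Y, A) = 21
M(L) = -6 (M(L) = -½*3 + (3/2)*(-3) = -3/2 - 9/2 = -6)
M(p(u, H(0, 0)))² = (-6)² = 36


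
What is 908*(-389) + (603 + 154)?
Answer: -352455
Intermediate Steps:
908*(-389) + (603 + 154) = -353212 + 757 = -352455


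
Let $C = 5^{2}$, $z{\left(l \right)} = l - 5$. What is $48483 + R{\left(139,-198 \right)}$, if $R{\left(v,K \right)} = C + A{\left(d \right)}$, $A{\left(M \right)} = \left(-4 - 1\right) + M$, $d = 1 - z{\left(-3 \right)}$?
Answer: $48512$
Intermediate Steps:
$z{\left(l \right)} = -5 + l$ ($z{\left(l \right)} = l - 5 = -5 + l$)
$C = 25$
$d = 9$ ($d = 1 - \left(-5 - 3\right) = 1 - -8 = 1 + 8 = 9$)
$A{\left(M \right)} = -5 + M$ ($A{\left(M \right)} = \left(-4 - 1\right) + M = -5 + M$)
$R{\left(v,K \right)} = 29$ ($R{\left(v,K \right)} = 25 + \left(-5 + 9\right) = 25 + 4 = 29$)
$48483 + R{\left(139,-198 \right)} = 48483 + 29 = 48512$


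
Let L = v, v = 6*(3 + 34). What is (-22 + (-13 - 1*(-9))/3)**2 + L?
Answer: 6898/9 ≈ 766.44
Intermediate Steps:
v = 222 (v = 6*37 = 222)
L = 222
(-22 + (-13 - 1*(-9))/3)**2 + L = (-22 + (-13 - 1*(-9))/3)**2 + 222 = (-22 + (-13 + 9)*(1/3))**2 + 222 = (-22 - 4*1/3)**2 + 222 = (-22 - 4/3)**2 + 222 = (-70/3)**2 + 222 = 4900/9 + 222 = 6898/9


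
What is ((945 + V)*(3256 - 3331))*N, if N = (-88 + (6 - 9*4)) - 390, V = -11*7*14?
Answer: -5067300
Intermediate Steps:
V = -1078 (V = -77*14 = -1078)
N = -508 (N = (-88 + (6 - 36)) - 390 = (-88 - 30) - 390 = -118 - 390 = -508)
((945 + V)*(3256 - 3331))*N = ((945 - 1078)*(3256 - 3331))*(-508) = -133*(-75)*(-508) = 9975*(-508) = -5067300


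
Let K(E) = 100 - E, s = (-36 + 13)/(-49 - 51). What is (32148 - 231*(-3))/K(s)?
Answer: 3284100/9977 ≈ 329.17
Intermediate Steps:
s = 23/100 (s = -23/(-100) = -23*(-1/100) = 23/100 ≈ 0.23000)
(32148 - 231*(-3))/K(s) = (32148 - 231*(-3))/(100 - 1*23/100) = (32148 + 693)/(100 - 23/100) = 32841/(9977/100) = 32841*(100/9977) = 3284100/9977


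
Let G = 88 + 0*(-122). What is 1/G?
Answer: 1/88 ≈ 0.011364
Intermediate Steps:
G = 88 (G = 88 + 0 = 88)
1/G = 1/88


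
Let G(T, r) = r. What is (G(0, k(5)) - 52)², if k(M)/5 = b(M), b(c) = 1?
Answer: 2209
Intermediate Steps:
k(M) = 5 (k(M) = 5*1 = 5)
(G(0, k(5)) - 52)² = (5 - 52)² = (-47)² = 2209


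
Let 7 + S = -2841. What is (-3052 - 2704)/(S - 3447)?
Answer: 5756/6295 ≈ 0.91438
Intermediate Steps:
S = -2848 (S = -7 - 2841 = -2848)
(-3052 - 2704)/(S - 3447) = (-3052 - 2704)/(-2848 - 3447) = -5756/(-6295) = -5756*(-1/6295) = 5756/6295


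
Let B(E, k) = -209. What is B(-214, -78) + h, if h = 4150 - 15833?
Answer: -11892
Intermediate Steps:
h = -11683
B(-214, -78) + h = -209 - 11683 = -11892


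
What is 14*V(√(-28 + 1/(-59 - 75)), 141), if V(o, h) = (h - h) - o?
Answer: -21*I*√55878/67 ≈ -74.091*I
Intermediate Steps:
V(o, h) = -o (V(o, h) = 0 - o = -o)
14*V(√(-28 + 1/(-59 - 75)), 141) = 14*(-√(-28 + 1/(-59 - 75))) = 14*(-√(-28 + 1/(-134))) = 14*(-√(-28 - 1/134)) = 14*(-√(-3753/134)) = 14*(-3*I*√55878/134) = -21*I*√55878/67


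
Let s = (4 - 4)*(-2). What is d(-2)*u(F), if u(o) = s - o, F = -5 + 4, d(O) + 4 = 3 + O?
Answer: -3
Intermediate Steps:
d(O) = -1 + O (d(O) = -4 + (3 + O) = -1 + O)
s = 0 (s = 0*(-2) = 0)
F = -1
u(o) = -o (u(o) = 0 - o = -o)
d(-2)*u(F) = (-1 - 2)*(-1*(-1)) = -3*1 = -3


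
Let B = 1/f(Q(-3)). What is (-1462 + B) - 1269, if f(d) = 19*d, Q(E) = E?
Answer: -155668/57 ≈ -2731.0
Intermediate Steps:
B = -1/57 (B = 1/(19*(-3)) = 1/(-57) = -1/57 ≈ -0.017544)
(-1462 + B) - 1269 = (-1462 - 1/57) - 1269 = -83335/57 - 1269 = -155668/57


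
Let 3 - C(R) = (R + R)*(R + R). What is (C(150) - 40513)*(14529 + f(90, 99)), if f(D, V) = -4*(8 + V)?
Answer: -1840321510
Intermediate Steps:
f(D, V) = -32 - 4*V
C(R) = 3 - 4*R² (C(R) = 3 - (R + R)*(R + R) = 3 - 2*R*2*R = 3 - 4*R²)
(C(150) - 40513)*(14529 + f(90, 99)) = ((3 - 4*150²) - 40513)*(14529 + (-32 - 4*99)) = ((3 - 4*22500) - 40513)*(14529 + (-32 - 396)) = ((3 - 90000) - 40513)*(14529 - 428) = (-89997 - 40513)*14101 = -130510*14101 = -1840321510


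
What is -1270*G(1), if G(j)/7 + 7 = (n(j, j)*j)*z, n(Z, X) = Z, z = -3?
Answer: 88900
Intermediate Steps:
G(j) = -49 - 21*j² (G(j) = -49 + 7*((j*j)*(-3)) = -49 + 7*(j²*(-3)) = -49 + 7*(-3*j²) = -49 - 21*j²)
-1270*G(1) = -1270*(-49 - 21*1²) = -1270*(-49 - 21*1) = -1270*(-49 - 21) = -1270*(-70) = 88900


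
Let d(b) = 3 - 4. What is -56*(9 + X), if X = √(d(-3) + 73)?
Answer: -504 - 336*√2 ≈ -979.18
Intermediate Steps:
d(b) = -1
X = 6*√2 (X = √(-1 + 73) = √72 = 6*√2 ≈ 8.4853)
-56*(9 + X) = -56*(9 + 6*√2) = -504 - 336*√2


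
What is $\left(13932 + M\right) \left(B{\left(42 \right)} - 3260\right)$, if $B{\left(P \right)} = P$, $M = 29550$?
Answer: $-139925076$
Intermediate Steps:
$\left(13932 + M\right) \left(B{\left(42 \right)} - 3260\right) = \left(13932 + 29550\right) \left(42 - 3260\right) = 43482 \left(-3218\right) = -139925076$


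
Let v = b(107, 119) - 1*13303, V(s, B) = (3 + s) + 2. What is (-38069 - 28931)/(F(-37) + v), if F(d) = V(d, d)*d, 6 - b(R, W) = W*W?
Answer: 33500/13137 ≈ 2.5500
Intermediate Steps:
b(R, W) = 6 - W² (b(R, W) = 6 - W*W = 6 - W²)
V(s, B) = 5 + s
v = -27458 (v = (6 - 1*119²) - 1*13303 = (6 - 1*14161) - 13303 = (6 - 14161) - 13303 = -14155 - 13303 = -27458)
F(d) = d*(5 + d) (F(d) = (5 + d)*d = d*(5 + d))
(-38069 - 28931)/(F(-37) + v) = (-38069 - 28931)/(-37*(5 - 37) - 27458) = -67000/(-37*(-32) - 27458) = -67000/(1184 - 27458) = -67000/(-26274) = -67000*(-1/26274) = 33500/13137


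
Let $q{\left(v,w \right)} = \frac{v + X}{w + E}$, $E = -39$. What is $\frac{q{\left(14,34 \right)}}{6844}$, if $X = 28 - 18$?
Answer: $- \frac{6}{8555} \approx -0.00070134$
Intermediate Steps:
$X = 10$ ($X = 28 - 18 = 10$)
$q{\left(v,w \right)} = \frac{10 + v}{-39 + w}$ ($q{\left(v,w \right)} = \frac{v + 10}{w - 39} = \frac{10 + v}{-39 + w}$)
$\frac{q{\left(14,34 \right)}}{6844} = \frac{\frac{1}{-39 + 34} \left(10 + 14\right)}{6844} = \frac{1}{-5} \cdot 24 \cdot \frac{1}{6844} = \left(- \frac{1}{5}\right) 24 \cdot \frac{1}{6844} = \left(- \frac{24}{5}\right) \frac{1}{6844} = - \frac{6}{8555}$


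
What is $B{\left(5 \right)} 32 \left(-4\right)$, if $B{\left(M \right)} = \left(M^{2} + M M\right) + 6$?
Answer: $-7168$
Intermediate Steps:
$B{\left(M \right)} = 6 + 2 M^{2}$ ($B{\left(M \right)} = \left(M^{2} + M^{2}\right) + 6 = 2 M^{2} + 6 = 6 + 2 M^{2}$)
$B{\left(5 \right)} 32 \left(-4\right) = \left(6 + 2 \cdot 5^{2}\right) 32 \left(-4\right) = \left(6 + 2 \cdot 25\right) 32 \left(-4\right) = \left(6 + 50\right) 32 \left(-4\right) = 56 \cdot 32 \left(-4\right) = 1792 \left(-4\right) = -7168$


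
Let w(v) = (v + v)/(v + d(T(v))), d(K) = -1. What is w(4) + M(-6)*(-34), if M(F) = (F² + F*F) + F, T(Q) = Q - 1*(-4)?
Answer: -6724/3 ≈ -2241.3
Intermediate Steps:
T(Q) = 4 + Q (T(Q) = Q + 4 = 4 + Q)
M(F) = F + 2*F² (M(F) = (F² + F²) + F = 2*F² + F = F + 2*F²)
w(v) = 2*v/(-1 + v) (w(v) = (v + v)/(v - 1) = (2*v)/(-1 + v) = 2*v/(-1 + v))
w(4) + M(-6)*(-34) = 2*4/(-1 + 4) - 6*(1 + 2*(-6))*(-34) = 2*4/3 - 6*(1 - 12)*(-34) = 2*4*(⅓) - 6*(-11)*(-34) = 8/3 + 66*(-34) = 8/3 - 2244 = -6724/3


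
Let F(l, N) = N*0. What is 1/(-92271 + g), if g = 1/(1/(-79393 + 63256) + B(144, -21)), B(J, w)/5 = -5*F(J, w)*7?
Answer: -1/108408 ≈ -9.2244e-6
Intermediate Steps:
F(l, N) = 0
B(J, w) = 0 (B(J, w) = 5*(-5*0*7) = 5*(0*7) = 5*0 = 0)
g = -16137 (g = 1/(1/(-79393 + 63256) + 0) = 1/(1/(-16137) + 0) = 1/(-1/16137 + 0) = 1/(-1/16137) = -16137)
1/(-92271 + g) = 1/(-92271 - 16137) = 1/(-108408) = -1/108408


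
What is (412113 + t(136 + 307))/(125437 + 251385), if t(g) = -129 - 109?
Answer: 411875/376822 ≈ 1.0930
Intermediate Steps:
t(g) = -238
(412113 + t(136 + 307))/(125437 + 251385) = (412113 - 238)/(125437 + 251385) = 411875/376822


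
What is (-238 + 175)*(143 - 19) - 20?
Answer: -7832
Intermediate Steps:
(-238 + 175)*(143 - 19) - 20 = -63*124 - 20 = -7812 - 20 = -7832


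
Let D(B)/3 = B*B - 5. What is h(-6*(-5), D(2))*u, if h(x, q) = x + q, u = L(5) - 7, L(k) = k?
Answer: -54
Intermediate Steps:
D(B) = -15 + 3*B**2 (D(B) = 3*(B*B - 5) = 3*(B**2 - 5) = 3*(-5 + B**2) = -15 + 3*B**2)
u = -2 (u = 5 - 7 = -2)
h(x, q) = q + x
h(-6*(-5), D(2))*u = ((-15 + 3*2**2) - 6*(-5))*(-2) = ((-15 + 3*4) + 30)*(-2) = ((-15 + 12) + 30)*(-2) = (-3 + 30)*(-2) = 27*(-2) = -54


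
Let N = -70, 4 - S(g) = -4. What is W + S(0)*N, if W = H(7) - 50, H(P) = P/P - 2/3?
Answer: -1829/3 ≈ -609.67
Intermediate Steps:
S(g) = 8 (S(g) = 4 - 1*(-4) = 4 + 4 = 8)
H(P) = ⅓ (H(P) = 1 - 2*⅓ = 1 - ⅔ = ⅓)
W = -149/3 (W = ⅓ - 50 = -149/3 ≈ -49.667)
W + S(0)*N = -149/3 + 8*(-70) = -149/3 - 560 = -1829/3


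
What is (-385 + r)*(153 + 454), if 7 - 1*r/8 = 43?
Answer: -408511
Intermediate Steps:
r = -288 (r = 56 - 8*43 = 56 - 344 = -288)
(-385 + r)*(153 + 454) = (-385 - 288)*(153 + 454) = -673*607 = -408511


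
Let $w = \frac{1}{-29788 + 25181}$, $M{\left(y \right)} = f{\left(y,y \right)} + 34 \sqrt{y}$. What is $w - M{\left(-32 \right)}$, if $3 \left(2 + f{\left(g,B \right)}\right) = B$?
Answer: $\frac{175063}{13821} - 136 i \sqrt{2} \approx 12.666 - 192.33 i$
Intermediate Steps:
$f{\left(g,B \right)} = -2 + \frac{B}{3}$
$M{\left(y \right)} = -2 + 34 \sqrt{y} + \frac{y}{3}$ ($M{\left(y \right)} = \left(-2 + \frac{y}{3}\right) + 34 \sqrt{y} = -2 + 34 \sqrt{y} + \frac{y}{3}$)
$w = - \frac{1}{4607}$ ($w = \frac{1}{-4607} = - \frac{1}{4607} \approx -0.00021706$)
$w - M{\left(-32 \right)} = - \frac{1}{4607} - \left(-2 + 34 \sqrt{-32} + \frac{1}{3} \left(-32\right)\right) = - \frac{1}{4607} - \left(-2 + 34 \cdot 4 i \sqrt{2} - \frac{32}{3}\right) = - \frac{1}{4607} - \left(-2 + 136 i \sqrt{2} - \frac{32}{3}\right) = - \frac{1}{4607} - \left(- \frac{38}{3} + 136 i \sqrt{2}\right) = - \frac{1}{4607} + \left(\frac{38}{3} - 136 i \sqrt{2}\right) = \frac{175063}{13821} - 136 i \sqrt{2}$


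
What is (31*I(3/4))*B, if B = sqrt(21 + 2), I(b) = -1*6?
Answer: -186*sqrt(23) ≈ -892.02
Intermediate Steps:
I(b) = -6
B = sqrt(23) ≈ 4.7958
(31*I(3/4))*B = (31*(-6))*sqrt(23) = -186*sqrt(23)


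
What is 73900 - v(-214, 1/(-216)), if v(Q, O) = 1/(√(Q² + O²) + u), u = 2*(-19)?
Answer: 152920301097772/2069286913 - 216*√2136658177/2069286913 ≈ 73900.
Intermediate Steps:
u = -38
v(Q, O) = 1/(-38 + √(O² + Q²)) (v(Q, O) = 1/(√(Q² + O²) - 38) = 1/(√(O² + Q²) - 38) = 1/(-38 + √(O² + Q²)))
73900 - v(-214, 1/(-216)) = 73900 - 1/(-38 + √((1/(-216))² + (-214)²)) = 73900 - 1/(-38 + √((-1/216)² + 45796)) = 73900 - 1/(-38 + √(1/46656 + 45796)) = 73900 - 1/(-38 + √(2136658177/46656)) = 73900 - 1/(-38 + √2136658177/216)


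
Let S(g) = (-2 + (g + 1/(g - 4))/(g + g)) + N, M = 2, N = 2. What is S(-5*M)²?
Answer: 19881/78400 ≈ 0.25358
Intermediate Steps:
S(g) = (g + 1/(-4 + g))/(2*g) (S(g) = (-2 + (g + 1/(g - 4))/(g + g)) + 2 = (-2 + (g + 1/(-4 + g))/((2*g))) + 2 = (-2 + (g + 1/(-4 + g))*(1/(2*g))) + 2 = (-2 + (g + 1/(-4 + g))/(2*g)) + 2 = (g + 1/(-4 + g))/(2*g))
S(-5*M)² = ((1 + (-5*2)² - (-20)*2)/(2*((-5*2))*(-4 - 5*2)))² = ((½)*(1 + (-10)² - 4*(-10))/(-10*(-4 - 10)))² = ((½)*(-⅒)*(1 + 100 + 40)/(-14))² = ((½)*(-⅒)*(-1/14)*141)² = (141/280)² = 19881/78400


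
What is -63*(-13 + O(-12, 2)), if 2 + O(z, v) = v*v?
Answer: 693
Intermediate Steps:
O(z, v) = -2 + v**2 (O(z, v) = -2 + v*v = -2 + v**2)
-63*(-13 + O(-12, 2)) = -63*(-13 + (-2 + 2**2)) = -63*(-13 + (-2 + 4)) = -63*(-13 + 2) = -63*(-11) = 693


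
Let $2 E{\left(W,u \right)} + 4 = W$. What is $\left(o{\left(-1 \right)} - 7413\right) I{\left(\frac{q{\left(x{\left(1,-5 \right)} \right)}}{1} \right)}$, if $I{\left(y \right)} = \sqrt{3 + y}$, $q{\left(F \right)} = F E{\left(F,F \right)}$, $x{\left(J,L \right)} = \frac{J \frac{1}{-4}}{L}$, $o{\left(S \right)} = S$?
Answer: $- \frac{3707 \sqrt{4642}}{20} \approx -12628.0$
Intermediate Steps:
$E{\left(W,u \right)} = -2 + \frac{W}{2}$
$x{\left(J,L \right)} = - \frac{J}{4 L}$ ($x{\left(J,L \right)} = \frac{J \left(- \frac{1}{4}\right)}{L} = \frac{\left(- \frac{1}{4}\right) J}{L} = - \frac{J}{4 L}$)
$q{\left(F \right)} = F \left(-2 + \frac{F}{2}\right)$
$\left(o{\left(-1 \right)} - 7413\right) I{\left(\frac{q{\left(x{\left(1,-5 \right)} \right)}}{1} \right)} = \left(-1 - 7413\right) \sqrt{3 + \frac{\frac{1}{2} \left(\left(- \frac{1}{4}\right) 1 \frac{1}{-5}\right) \left(-4 - \frac{1}{4 \left(-5\right)}\right)}{1}} = \left(-1 - 7413\right) \sqrt{3 + \frac{\left(- \frac{1}{4}\right) 1 \left(- \frac{1}{5}\right) \left(-4 - \frac{1}{4} \left(- \frac{1}{5}\right)\right)}{2} \cdot 1} = - 7414 \sqrt{3 + \frac{1}{2} \cdot \frac{1}{20} \left(-4 + \frac{1}{20}\right) 1} = - 7414 \sqrt{3 + \frac{1}{2} \cdot \frac{1}{20} \left(- \frac{79}{20}\right) 1} = - 7414 \sqrt{3 - \frac{79}{800}} = - 7414 \sqrt{\frac{2321}{800}} = - 7414 \frac{\sqrt{4642}}{40} = - \frac{3707 \sqrt{4642}}{20}$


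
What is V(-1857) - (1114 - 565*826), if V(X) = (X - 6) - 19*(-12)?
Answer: 463941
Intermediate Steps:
V(X) = 222 + X (V(X) = (-6 + X) + 228 = 222 + X)
V(-1857) - (1114 - 565*826) = (222 - 1857) - (1114 - 565*826) = -1635 - (1114 - 466690) = -1635 - 1*(-465576) = -1635 + 465576 = 463941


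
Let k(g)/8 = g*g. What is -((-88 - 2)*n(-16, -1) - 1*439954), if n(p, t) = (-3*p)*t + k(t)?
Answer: 436354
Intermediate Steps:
k(g) = 8*g² (k(g) = 8*(g*g) = 8*g²)
n(p, t) = 8*t² - 3*p*t (n(p, t) = (-3*p)*t + 8*t² = -3*p*t + 8*t² = 8*t² - 3*p*t)
-((-88 - 2)*n(-16, -1) - 1*439954) = -((-88 - 2)*(-(-3*(-16) + 8*(-1))) - 1*439954) = -(-(-90)*(48 - 8) - 439954) = -(-(-90)*40 - 439954) = -(-90*(-40) - 439954) = -(3600 - 439954) = -1*(-436354) = 436354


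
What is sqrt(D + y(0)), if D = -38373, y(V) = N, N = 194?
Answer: I*sqrt(38179) ≈ 195.39*I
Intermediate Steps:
y(V) = 194
sqrt(D + y(0)) = sqrt(-38373 + 194) = sqrt(-38179) = I*sqrt(38179)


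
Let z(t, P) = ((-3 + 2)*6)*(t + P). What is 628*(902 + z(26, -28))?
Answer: 573992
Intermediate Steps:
z(t, P) = -6*P - 6*t (z(t, P) = (-1*6)*(P + t) = -6*(P + t) = -6*P - 6*t)
628*(902 + z(26, -28)) = 628*(902 + (-6*(-28) - 6*26)) = 628*(902 + (168 - 156)) = 628*(902 + 12) = 628*914 = 573992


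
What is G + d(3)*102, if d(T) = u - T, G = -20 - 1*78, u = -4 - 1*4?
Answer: -1220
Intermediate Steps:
u = -8 (u = -4 - 4 = -8)
G = -98 (G = -20 - 78 = -98)
d(T) = -8 - T
G + d(3)*102 = -98 + (-8 - 1*3)*102 = -98 + (-8 - 3)*102 = -98 - 11*102 = -98 - 1122 = -1220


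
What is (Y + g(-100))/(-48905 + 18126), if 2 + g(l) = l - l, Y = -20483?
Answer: 20485/30779 ≈ 0.66555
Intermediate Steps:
g(l) = -2 (g(l) = -2 + (l - l) = -2 + 0 = -2)
(Y + g(-100))/(-48905 + 18126) = (-20483 - 2)/(-48905 + 18126) = -20485/(-30779) = -20485*(-1/30779) = 20485/30779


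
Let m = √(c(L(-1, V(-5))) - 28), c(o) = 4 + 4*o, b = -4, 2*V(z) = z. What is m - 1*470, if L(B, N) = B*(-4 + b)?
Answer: -470 + 2*√2 ≈ -467.17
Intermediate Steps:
V(z) = z/2
L(B, N) = -8*B (L(B, N) = B*(-4 - 4) = B*(-8) = -8*B)
m = 2*√2 (m = √((4 + 4*(-8*(-1))) - 28) = √((4 + 4*8) - 28) = √((4 + 32) - 28) = √(36 - 28) = √8 = 2*√2 ≈ 2.8284)
m - 1*470 = 2*√2 - 1*470 = 2*√2 - 470 = -470 + 2*√2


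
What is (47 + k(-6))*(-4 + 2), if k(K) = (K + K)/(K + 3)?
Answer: -102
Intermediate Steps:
k(K) = 2*K/(3 + K) (k(K) = (2*K)/(3 + K) = 2*K/(3 + K))
(47 + k(-6))*(-4 + 2) = (47 + 2*(-6)/(3 - 6))*(-4 + 2) = (47 + 2*(-6)/(-3))*(-2) = (47 + 2*(-6)*(-⅓))*(-2) = (47 + 4)*(-2) = 51*(-2) = -102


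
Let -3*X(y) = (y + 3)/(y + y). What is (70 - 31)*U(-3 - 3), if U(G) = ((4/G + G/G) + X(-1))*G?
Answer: -156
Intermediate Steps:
X(y) = -(3 + y)/(6*y) (X(y) = -(y + 3)/(3*(y + y)) = -(3 + y)/(3*(2*y)) = -(3 + y)*1/(2*y)/3 = -(3 + y)/(6*y))
U(G) = G*(4/3 + 4/G) (U(G) = ((4/G + G/G) + (1/6)*(-3 - 1*(-1))/(-1))*G = ((4/G + 1) + (1/6)*(-1)*(-3 + 1))*G = ((1 + 4/G) + (1/6)*(-1)*(-2))*G = ((1 + 4/G) + 1/3)*G = (4/3 + 4/G)*G = G*(4/3 + 4/G))
(70 - 31)*U(-3 - 3) = (70 - 31)*(4 + 4*(-3 - 3)/3) = 39*(4 + (4/3)*(-6)) = 39*(4 - 8) = 39*(-4) = -156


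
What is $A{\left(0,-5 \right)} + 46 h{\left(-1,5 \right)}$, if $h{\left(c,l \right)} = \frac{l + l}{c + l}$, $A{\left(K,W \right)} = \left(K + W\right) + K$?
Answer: $110$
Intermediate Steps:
$A{\left(K,W \right)} = W + 2 K$
$h{\left(c,l \right)} = \frac{2 l}{c + l}$
$A{\left(0,-5 \right)} + 46 h{\left(-1,5 \right)} = \left(-5 + 2 \cdot 0\right) + 46 \cdot 2 \cdot 5 \frac{1}{-1 + 5} = \left(-5 + 0\right) + 46 \cdot 2 \cdot 5 \cdot \frac{1}{4} = -5 + 46 \cdot 2 \cdot 5 \cdot \frac{1}{4} = -5 + 46 \cdot \frac{5}{2} = -5 + 115 = 110$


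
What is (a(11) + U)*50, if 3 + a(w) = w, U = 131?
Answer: 6950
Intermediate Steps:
a(w) = -3 + w
(a(11) + U)*50 = ((-3 + 11) + 131)*50 = (8 + 131)*50 = 139*50 = 6950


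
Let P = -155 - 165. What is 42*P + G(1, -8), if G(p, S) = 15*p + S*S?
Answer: -13361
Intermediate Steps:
G(p, S) = S**2 + 15*p (G(p, S) = 15*p + S**2 = S**2 + 15*p)
P = -320
42*P + G(1, -8) = 42*(-320) + ((-8)**2 + 15*1) = -13440 + (64 + 15) = -13440 + 79 = -13361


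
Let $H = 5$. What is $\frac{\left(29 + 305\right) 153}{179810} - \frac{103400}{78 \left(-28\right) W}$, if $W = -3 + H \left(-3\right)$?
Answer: $- \frac{1036464511}{441793170} \approx -2.346$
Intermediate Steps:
$W = -18$ ($W = -3 + 5 \left(-3\right) = -3 - 15 = -18$)
$\frac{\left(29 + 305\right) 153}{179810} - \frac{103400}{78 \left(-28\right) W} = \frac{\left(29 + 305\right) 153}{179810} - \frac{103400}{78 \left(-28\right) \left(-18\right)} = 334 \cdot 153 \cdot \frac{1}{179810} - \frac{103400}{\left(-2184\right) \left(-18\right)} = 51102 \cdot \frac{1}{179810} - \frac{103400}{39312} = \frac{25551}{89905} - \frac{12925}{4914} = - \frac{1036464511}{441793170}$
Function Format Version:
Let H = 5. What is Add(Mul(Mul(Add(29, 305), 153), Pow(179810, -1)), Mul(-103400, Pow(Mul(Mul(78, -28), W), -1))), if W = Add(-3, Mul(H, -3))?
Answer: Rational(-1036464511, 441793170) ≈ -2.3460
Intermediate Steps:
W = -18 (W = Add(-3, Mul(5, -3)) = Add(-3, -15) = -18)
Add(Mul(Mul(Add(29, 305), 153), Pow(179810, -1)), Mul(-103400, Pow(Mul(Mul(78, -28), W), -1))) = Add(Mul(Mul(Add(29, 305), 153), Pow(179810, -1)), Mul(-103400, Pow(Mul(Mul(78, -28), -18), -1))) = Add(Mul(Mul(334, 153), Rational(1, 179810)), Mul(-103400, Pow(Mul(-2184, -18), -1))) = Add(Mul(51102, Rational(1, 179810)), Mul(-103400, Pow(39312, -1))) = Add(Rational(25551, 89905), Mul(-103400, Rational(1, 39312))) = Add(Rational(25551, 89905), Rational(-12925, 4914)) = Rational(-1036464511, 441793170)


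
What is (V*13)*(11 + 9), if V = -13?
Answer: -3380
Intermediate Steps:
(V*13)*(11 + 9) = (-13*13)*(11 + 9) = -169*20 = -3380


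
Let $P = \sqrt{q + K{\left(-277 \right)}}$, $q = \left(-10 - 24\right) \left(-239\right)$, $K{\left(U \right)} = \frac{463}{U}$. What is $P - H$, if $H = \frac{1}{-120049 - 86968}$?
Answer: $\frac{1}{207017} + \frac{\sqrt{623371603}}{277} \approx 90.135$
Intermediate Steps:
$q = 8126$ ($q = \left(-34\right) \left(-239\right) = 8126$)
$P = \frac{\sqrt{623371603}}{277}$ ($P = \sqrt{8126 + \frac{463}{-277}} = \sqrt{8126 + 463 \left(- \frac{1}{277}\right)} = \sqrt{8126 - \frac{463}{277}} = \sqrt{\frac{2250439}{277}} = \frac{\sqrt{623371603}}{277} \approx 90.135$)
$H = - \frac{1}{207017}$ ($H = \frac{1}{-207017} = - \frac{1}{207017} \approx -4.8305 \cdot 10^{-6}$)
$P - H = \frac{\sqrt{623371603}}{277} - - \frac{1}{207017} = \frac{\sqrt{623371603}}{277} + \frac{1}{207017} = \frac{1}{207017} + \frac{\sqrt{623371603}}{277}$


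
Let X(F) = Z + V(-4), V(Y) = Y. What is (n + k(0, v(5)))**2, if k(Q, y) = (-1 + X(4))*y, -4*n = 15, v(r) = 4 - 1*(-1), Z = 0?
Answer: 13225/16 ≈ 826.56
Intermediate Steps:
v(r) = 5 (v(r) = 4 + 1 = 5)
n = -15/4 (n = -1/4*15 = -15/4 ≈ -3.7500)
X(F) = -4 (X(F) = 0 - 4 = -4)
k(Q, y) = -5*y (k(Q, y) = (-1 - 4)*y = -5*y)
(n + k(0, v(5)))**2 = (-15/4 - 5*5)**2 = (-15/4 - 25)**2 = (-115/4)**2 = 13225/16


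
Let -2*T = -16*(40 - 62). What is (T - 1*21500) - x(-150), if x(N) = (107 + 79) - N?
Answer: -22012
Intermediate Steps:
x(N) = 186 - N
T = -176 (T = -(-8)*(40 - 62) = -(-8)*(-22) = -½*352 = -176)
(T - 1*21500) - x(-150) = (-176 - 1*21500) - (186 - 1*(-150)) = (-176 - 21500) - (186 + 150) = -21676 - 1*336 = -21676 - 336 = -22012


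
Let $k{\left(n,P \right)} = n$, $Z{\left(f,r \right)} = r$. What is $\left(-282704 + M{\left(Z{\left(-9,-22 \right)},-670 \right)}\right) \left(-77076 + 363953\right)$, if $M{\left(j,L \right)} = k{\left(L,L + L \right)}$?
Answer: $-81293482998$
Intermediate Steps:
$M{\left(j,L \right)} = L$
$\left(-282704 + M{\left(Z{\left(-9,-22 \right)},-670 \right)}\right) \left(-77076 + 363953\right) = \left(-282704 - 670\right) \left(-77076 + 363953\right) = \left(-283374\right) 286877 = -81293482998$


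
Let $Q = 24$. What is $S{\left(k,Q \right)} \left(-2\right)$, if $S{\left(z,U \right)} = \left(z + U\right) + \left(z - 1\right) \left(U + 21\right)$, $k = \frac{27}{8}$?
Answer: $- \frac{537}{2} \approx -268.5$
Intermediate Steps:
$k = \frac{27}{8}$ ($k = 27 \cdot \frac{1}{8} = \frac{27}{8} \approx 3.375$)
$S{\left(z,U \right)} = U + z + \left(-1 + z\right) \left(21 + U\right)$ ($S{\left(z,U \right)} = \left(U + z\right) + \left(-1 + z\right) \left(21 + U\right) = U + z + \left(-1 + z\right) \left(21 + U\right)$)
$S{\left(k,Q \right)} \left(-2\right) = \left(-21 + 22 \cdot \frac{27}{8} + 24 \cdot \frac{27}{8}\right) \left(-2\right) = \left(-21 + \frac{297}{4} + 81\right) \left(-2\right) = \frac{537}{4} \left(-2\right) = - \frac{537}{2}$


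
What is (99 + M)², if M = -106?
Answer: 49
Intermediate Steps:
(99 + M)² = (99 - 106)² = (-7)² = 49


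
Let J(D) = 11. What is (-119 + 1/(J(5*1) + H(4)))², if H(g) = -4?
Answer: 692224/49 ≈ 14127.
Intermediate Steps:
(-119 + 1/(J(5*1) + H(4)))² = (-119 + 1/(11 - 4))² = (-119 + 1/7)² = (-119 + ⅐)² = (-832/7)² = 692224/49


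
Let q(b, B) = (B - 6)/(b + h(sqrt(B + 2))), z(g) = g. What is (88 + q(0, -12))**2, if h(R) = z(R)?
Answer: 38558/5 + 1584*I*sqrt(10)/5 ≈ 7711.6 + 1001.8*I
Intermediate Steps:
h(R) = R
q(b, B) = (-6 + B)/(b + sqrt(2 + B)) (q(b, B) = (B - 6)/(b + sqrt(B + 2)) = (-6 + B)/(b + sqrt(2 + B)))
(88 + q(0, -12))**2 = (88 + (-6 - 12)/(0 + sqrt(2 - 12)))**2 = (88 - 18/(0 + sqrt(-10)))**2 = (88 - 18/(0 + I*sqrt(10)))**2 = (88 - 18/(I*sqrt(10)))**2 = (88 - I*sqrt(10)/10*(-18))**2 = (88 + 9*I*sqrt(10)/5)**2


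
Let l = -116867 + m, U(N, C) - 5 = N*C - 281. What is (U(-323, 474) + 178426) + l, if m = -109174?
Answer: -200993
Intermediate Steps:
U(N, C) = -276 + C*N (U(N, C) = 5 + (N*C - 281) = 5 + (C*N - 281) = 5 + (-281 + C*N) = -276 + C*N)
l = -226041 (l = -116867 - 109174 = -226041)
(U(-323, 474) + 178426) + l = ((-276 + 474*(-323)) + 178426) - 226041 = ((-276 - 153102) + 178426) - 226041 = (-153378 + 178426) - 226041 = 25048 - 226041 = -200993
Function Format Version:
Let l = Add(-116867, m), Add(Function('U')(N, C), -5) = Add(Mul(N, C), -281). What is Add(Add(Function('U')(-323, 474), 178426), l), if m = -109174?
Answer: -200993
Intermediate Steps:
Function('U')(N, C) = Add(-276, Mul(C, N)) (Function('U')(N, C) = Add(5, Add(Mul(N, C), -281)) = Add(5, Add(Mul(C, N), -281)) = Add(5, Add(-281, Mul(C, N))) = Add(-276, Mul(C, N)))
l = -226041 (l = Add(-116867, -109174) = -226041)
Add(Add(Function('U')(-323, 474), 178426), l) = Add(Add(Add(-276, Mul(474, -323)), 178426), -226041) = Add(Add(Add(-276, -153102), 178426), -226041) = Add(Add(-153378, 178426), -226041) = Add(25048, -226041) = -200993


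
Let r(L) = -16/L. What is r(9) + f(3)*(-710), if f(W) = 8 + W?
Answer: -70306/9 ≈ -7811.8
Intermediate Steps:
r(9) + f(3)*(-710) = -16/9 + (8 + 3)*(-710) = -16*1/9 + 11*(-710) = -16/9 - 7810 = -70306/9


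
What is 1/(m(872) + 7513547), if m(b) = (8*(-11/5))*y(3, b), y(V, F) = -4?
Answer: 5/37568087 ≈ 1.3309e-7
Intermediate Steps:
m(b) = 352/5 (m(b) = (8*(-11/5))*(-4) = -88/5*(-4) = 352/5)
1/(m(872) + 7513547) = 1/(352/5 + 7513547) = 1/(37568087/5) = 5/37568087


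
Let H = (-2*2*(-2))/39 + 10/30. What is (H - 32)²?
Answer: 167281/169 ≈ 989.83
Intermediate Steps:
H = 7/13 (H = -4*(-2)*(1/39) + 10*(1/30) = 8*(1/39) + ⅓ = 8/39 + ⅓ = 7/13 ≈ 0.53846)
(H - 32)² = (7/13 - 32)² = (-409/13)² = 167281/169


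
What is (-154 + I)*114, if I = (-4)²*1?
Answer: -15732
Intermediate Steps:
I = 16 (I = 16*1 = 16)
(-154 + I)*114 = (-154 + 16)*114 = -138*114 = -15732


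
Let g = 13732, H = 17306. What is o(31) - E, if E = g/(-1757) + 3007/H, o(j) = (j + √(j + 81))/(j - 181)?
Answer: 8477949512/1140249075 - 2*√7/75 ≈ 7.3646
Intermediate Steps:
o(j) = (j + √(81 + j))/(-181 + j)
E = -232362693/30406642 (E = 13732/(-1757) + 3007/17306 = 13732*(-1/1757) + 3007*(1/17306) = -13732/1757 + 3007/17306 = -232362693/30406642 ≈ -7.6418)
o(31) - E = (31 + √(81 + 31))/(-181 + 31) - 1*(-232362693/30406642) = (31 + √112)/(-150) + 232362693/30406642 = -(31 + 4*√7)/150 + 232362693/30406642 = (-31/150 - 2*√7/75) + 232362693/30406642 = 8477949512/1140249075 - 2*√7/75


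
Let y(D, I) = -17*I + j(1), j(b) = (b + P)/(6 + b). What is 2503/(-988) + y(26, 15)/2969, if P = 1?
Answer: -53781453/20533604 ≈ -2.6192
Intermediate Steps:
j(b) = (1 + b)/(6 + b) (j(b) = (b + 1)/(6 + b) = (1 + b)/(6 + b))
y(D, I) = 2/7 - 17*I (y(D, I) = -17*I + (1 + 1)/(6 + 1) = -17*I + 2/7 = 2/7 - 17*I)
2503/(-988) + y(26, 15)/2969 = 2503/(-988) + (2/7 - 17*15)/2969 = 2503*(-1/988) + (2/7 - 255)*(1/2969) = -2503/988 - 1783/7*1/2969 = -2503/988 - 1783/20783 = -53781453/20533604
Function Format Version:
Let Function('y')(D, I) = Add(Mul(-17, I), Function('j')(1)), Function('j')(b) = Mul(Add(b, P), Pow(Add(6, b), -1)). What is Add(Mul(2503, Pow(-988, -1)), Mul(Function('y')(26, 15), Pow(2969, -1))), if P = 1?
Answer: Rational(-53781453, 20533604) ≈ -2.6192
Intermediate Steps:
Function('j')(b) = Mul(Pow(Add(6, b), -1), Add(1, b)) (Function('j')(b) = Mul(Add(b, 1), Pow(Add(6, b), -1)) = Mul(Add(1, b), Pow(Add(6, b), -1)) = Mul(Pow(Add(6, b), -1), Add(1, b)))
Function('y')(D, I) = Add(Rational(2, 7), Mul(-17, I)) (Function('y')(D, I) = Add(Mul(-17, I), Mul(Pow(Add(6, 1), -1), Add(1, 1))) = Add(Mul(-17, I), Mul(Pow(7, -1), 2)) = Add(Mul(-17, I), Mul(Rational(1, 7), 2)) = Add(Mul(-17, I), Rational(2, 7)) = Add(Rational(2, 7), Mul(-17, I)))
Add(Mul(2503, Pow(-988, -1)), Mul(Function('y')(26, 15), Pow(2969, -1))) = Add(Mul(2503, Pow(-988, -1)), Mul(Add(Rational(2, 7), Mul(-17, 15)), Pow(2969, -1))) = Add(Mul(2503, Rational(-1, 988)), Mul(Add(Rational(2, 7), -255), Rational(1, 2969))) = Add(Rational(-2503, 988), Mul(Rational(-1783, 7), Rational(1, 2969))) = Add(Rational(-2503, 988), Rational(-1783, 20783)) = Rational(-53781453, 20533604)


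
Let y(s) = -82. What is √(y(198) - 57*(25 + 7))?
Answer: I*√1906 ≈ 43.658*I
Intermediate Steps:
√(y(198) - 57*(25 + 7)) = √(-82 - 57*(25 + 7)) = √(-82 - 57*32) = √(-82 - 1824) = √(-1906) = I*√1906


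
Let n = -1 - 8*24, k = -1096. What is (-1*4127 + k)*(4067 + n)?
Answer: -20233902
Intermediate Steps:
n = -193 (n = -1 - 192 = -193)
(-1*4127 + k)*(4067 + n) = (-1*4127 - 1096)*(4067 - 193) = (-4127 - 1096)*3874 = -5223*3874 = -20233902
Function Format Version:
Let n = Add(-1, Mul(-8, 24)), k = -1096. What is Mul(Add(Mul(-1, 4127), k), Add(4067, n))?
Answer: -20233902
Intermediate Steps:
n = -193 (n = Add(-1, -192) = -193)
Mul(Add(Mul(-1, 4127), k), Add(4067, n)) = Mul(Add(Mul(-1, 4127), -1096), Add(4067, -193)) = Mul(Add(-4127, -1096), 3874) = Mul(-5223, 3874) = -20233902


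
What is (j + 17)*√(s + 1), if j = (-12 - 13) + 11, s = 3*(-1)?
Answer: 3*I*√2 ≈ 4.2426*I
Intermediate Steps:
s = -3
j = -14 (j = -25 + 11 = -14)
(j + 17)*√(s + 1) = (-14 + 17)*√(-3 + 1) = 3*√(-2) = 3*(I*√2) = 3*I*√2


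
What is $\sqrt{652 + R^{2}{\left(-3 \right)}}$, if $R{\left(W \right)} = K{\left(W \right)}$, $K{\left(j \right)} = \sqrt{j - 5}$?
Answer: $2 \sqrt{161} \approx 25.377$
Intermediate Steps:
$K{\left(j \right)} = \sqrt{-5 + j}$
$R{\left(W \right)} = \sqrt{-5 + W}$
$\sqrt{652 + R^{2}{\left(-3 \right)}} = \sqrt{652 + \left(\sqrt{-5 - 3}\right)^{2}} = \sqrt{652 + \left(\sqrt{-8}\right)^{2}} = \sqrt{652 + \left(2 i \sqrt{2}\right)^{2}} = \sqrt{652 - 8} = \sqrt{644} = 2 \sqrt{161}$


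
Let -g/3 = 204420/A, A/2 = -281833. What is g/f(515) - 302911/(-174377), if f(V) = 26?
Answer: 162364102282/91269644219 ≈ 1.7789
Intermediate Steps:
A = -563666 (A = 2*(-281833) = -563666)
g = 306630/281833 (g = -613260/(-563666) = -613260*(-1)/563666 = -3*(-102210/281833) = 306630/281833 ≈ 1.0880)
g/f(515) - 302911/(-174377) = (306630/281833)/26 - 302911/(-174377) = (306630/281833)*(1/26) - 302911*(-1/174377) = 153315/3663829 + 43273/24911 = 162364102282/91269644219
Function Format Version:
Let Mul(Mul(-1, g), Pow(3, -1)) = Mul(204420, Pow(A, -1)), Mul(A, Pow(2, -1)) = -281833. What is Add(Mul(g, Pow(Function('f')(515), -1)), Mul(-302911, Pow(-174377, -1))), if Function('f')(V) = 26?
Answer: Rational(162364102282, 91269644219) ≈ 1.7789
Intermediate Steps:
A = -563666 (A = Mul(2, -281833) = -563666)
g = Rational(306630, 281833) (g = Mul(-3, Mul(204420, Pow(-563666, -1))) = Mul(-3, Mul(204420, Rational(-1, 563666))) = Mul(-3, Rational(-102210, 281833)) = Rational(306630, 281833) ≈ 1.0880)
Add(Mul(g, Pow(Function('f')(515), -1)), Mul(-302911, Pow(-174377, -1))) = Add(Mul(Rational(306630, 281833), Pow(26, -1)), Mul(-302911, Pow(-174377, -1))) = Add(Mul(Rational(306630, 281833), Rational(1, 26)), Mul(-302911, Rational(-1, 174377))) = Add(Rational(153315, 3663829), Rational(43273, 24911)) = Rational(162364102282, 91269644219)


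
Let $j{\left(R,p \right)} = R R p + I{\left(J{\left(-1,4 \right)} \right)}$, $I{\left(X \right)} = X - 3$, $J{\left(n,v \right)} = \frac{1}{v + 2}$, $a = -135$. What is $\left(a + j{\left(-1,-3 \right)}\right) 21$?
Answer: $- \frac{5915}{2} \approx -2957.5$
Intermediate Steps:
$J{\left(n,v \right)} = \frac{1}{2 + v}$
$I{\left(X \right)} = -3 + X$
$j{\left(R,p \right)} = - \frac{17}{6} + p R^{2}$ ($j{\left(R,p \right)} = R R p - \left(3 - \frac{1}{2 + 4}\right) = R^{2} p - \left(3 - \frac{1}{6}\right) = p R^{2} + \left(-3 + \frac{1}{6}\right) = p R^{2} - \frac{17}{6} = - \frac{17}{6} + p R^{2}$)
$\left(a + j{\left(-1,-3 \right)}\right) 21 = \left(-135 - \left(\frac{17}{6} + 3 \left(-1\right)^{2}\right)\right) 21 = \left(-135 - \frac{35}{6}\right) 21 = \left(- \frac{845}{6}\right) 21 = - \frac{5915}{2}$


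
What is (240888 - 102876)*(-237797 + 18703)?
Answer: -30237601128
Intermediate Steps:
(240888 - 102876)*(-237797 + 18703) = 138012*(-219094) = -30237601128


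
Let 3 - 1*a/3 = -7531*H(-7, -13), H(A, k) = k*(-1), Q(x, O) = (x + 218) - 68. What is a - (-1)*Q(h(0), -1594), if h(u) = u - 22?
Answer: 293846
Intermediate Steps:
h(u) = -22 + u
Q(x, O) = 150 + x (Q(x, O) = (218 + x) - 68 = 150 + x)
H(A, k) = -k
a = 293718 (a = 9 - (-22593)*(-1*(-13)) = 9 - (-22593)*13 = 9 - 3*(-97903) = 9 + 293709 = 293718)
a - (-1)*Q(h(0), -1594) = 293718 - (-1)*(150 + (-22 + 0)) = 293718 - (-1)*(150 - 22) = 293718 - (-1)*128 = 293718 - 1*(-128) = 293718 + 128 = 293846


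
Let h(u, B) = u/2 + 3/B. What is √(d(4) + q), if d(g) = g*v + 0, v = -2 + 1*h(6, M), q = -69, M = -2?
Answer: I*√71 ≈ 8.4261*I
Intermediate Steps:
h(u, B) = u/2 + 3/B (h(u, B) = u*(½) + 3/B = u/2 + 3/B)
v = -½ (v = -2 + 1*((½)*6 + 3/(-2)) = -2 + 1*(3 + 3*(-½)) = -2 + 1*(3 - 3/2) = -2 + 1*(3/2) = -2 + 3/2 = -½ ≈ -0.50000)
d(g) = -g/2 (d(g) = g*(-½) + 0 = -g/2 + 0 = -g/2)
√(d(4) + q) = √(-½*4 - 69) = √(-2 - 69) = √(-71) = I*√71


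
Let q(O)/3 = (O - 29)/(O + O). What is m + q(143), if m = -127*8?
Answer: -145117/143 ≈ -1014.8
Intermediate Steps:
q(O) = 3*(-29 + O)/(2*O) (q(O) = 3*((O - 29)/(O + O)) = 3*((-29 + O)/((2*O))) = 3*((-29 + O)*(1/(2*O))) = 3*((-29 + O)/(2*O)) = 3*(-29 + O)/(2*O))
m = -1016
m + q(143) = -1016 + (3/2)*(-29 + 143)/143 = -1016 + (3/2)*(1/143)*114 = -1016 + 171/143 = -145117/143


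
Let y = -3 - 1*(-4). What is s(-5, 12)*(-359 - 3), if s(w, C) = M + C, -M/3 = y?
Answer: -3258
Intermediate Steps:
y = 1 (y = -3 + 4 = 1)
M = -3 (M = -3*1 = -3)
s(w, C) = -3 + C
s(-5, 12)*(-359 - 3) = (-3 + 12)*(-359 - 3) = 9*(-362) = -3258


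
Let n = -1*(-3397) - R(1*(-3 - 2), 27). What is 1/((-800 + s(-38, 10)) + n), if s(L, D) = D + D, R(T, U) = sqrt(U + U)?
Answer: 2617/6848635 + 3*sqrt(6)/6848635 ≈ 0.00038319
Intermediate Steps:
R(T, U) = sqrt(2)*sqrt(U) (R(T, U) = sqrt(2*U) = sqrt(2)*sqrt(U))
s(L, D) = 2*D
n = 3397 - 3*sqrt(6) (n = -1*(-3397) - sqrt(2)*sqrt(27) = 3397 - sqrt(2)*3*sqrt(3) = 3397 - 3*sqrt(6) ≈ 3389.7)
1/((-800 + s(-38, 10)) + n) = 1/((-800 + 2*10) + (3397 - 3*sqrt(6))) = 1/((-800 + 20) + (3397 - 3*sqrt(6))) = 1/(-780 + (3397 - 3*sqrt(6))) = 1/(2617 - 3*sqrt(6))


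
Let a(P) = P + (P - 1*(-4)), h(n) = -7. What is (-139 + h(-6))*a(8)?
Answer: -2920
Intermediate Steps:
a(P) = 4 + 2*P (a(P) = P + (P + 4) = P + (4 + P) = 4 + 2*P)
(-139 + h(-6))*a(8) = (-139 - 7)*(4 + 2*8) = -146*(4 + 16) = -146*20 = -2920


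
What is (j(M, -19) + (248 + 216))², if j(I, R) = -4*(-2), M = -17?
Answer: 222784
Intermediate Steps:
j(I, R) = 8
(j(M, -19) + (248 + 216))² = (8 + (248 + 216))² = (8 + 464)² = 472² = 222784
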